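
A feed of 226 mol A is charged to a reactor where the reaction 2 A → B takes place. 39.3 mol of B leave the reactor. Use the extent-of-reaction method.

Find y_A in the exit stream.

For B: n = n₀ + 1ξ → 39.3 = 0 + 1ξ, giving ξ = 39.3 mol.
Outlet amounts (n = n₀ + ν ξ):
  A: 226 − 2(39.3) = 147.4
  B: 0 + 1(39.3) = 39.3
Total out = 186.7 mol; y_A = 147.4 / 186.7 = 0.7895.

0.79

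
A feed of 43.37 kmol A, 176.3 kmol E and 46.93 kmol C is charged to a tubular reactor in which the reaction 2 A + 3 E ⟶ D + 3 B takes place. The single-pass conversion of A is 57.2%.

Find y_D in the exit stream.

A reacted = 0.572 × 43.37 = 24.81 kmol; ν_A = −2, so ξ = 24.81/2 = 12.4 kmol.
Outlet amounts (n = n₀ + ν ξ):
  A: 43.37 − 2(12.4) = 18.56
  E: 176.3 − 3(12.4) = 139.1
  D: 0 + 1(12.4) = 12.4
  B: 0 + 3(12.4) = 37.21
  C: 46.93 (inert)
Total out = 254.2 kmol; y_D = 12.4 / 254.2 = 0.0488.

0.0488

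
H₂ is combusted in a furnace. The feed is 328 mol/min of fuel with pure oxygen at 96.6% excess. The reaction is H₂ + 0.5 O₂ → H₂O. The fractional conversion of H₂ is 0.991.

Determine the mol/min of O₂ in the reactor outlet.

160 mol/min

Stoichiometric O₂ = 0.5 × 328 = 164 mol/min; O₂ fed = 164 × 1.966 = 322.4 mol/min.
Fuel reacted = 0.991 × 328 → ξ = 325 mol/min.
Outlet (n = n₀ + ν ξ):
  H₂: 328 − 1(325) = 2.952
  O₂: 322.4 − 0.5(325) = 159.9
  H₂O: 0 + 1(325) = 325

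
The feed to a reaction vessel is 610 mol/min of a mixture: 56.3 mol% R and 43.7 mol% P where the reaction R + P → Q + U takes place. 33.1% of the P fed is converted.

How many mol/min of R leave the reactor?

P reacted = 0.331 × 266.6 = 88.23 mol/min; ν_P = −1, so ξ = 88.23/1 = 88.23 mol/min.
Outlet amounts (n = n₀ + ν ξ):
  R: 343.4 − 1(88.23) = 255.2
  P: 266.6 − 1(88.23) = 178.3
  Q: 0 + 1(88.23) = 88.23
  U: 0 + 1(88.23) = 88.23

255 mol/min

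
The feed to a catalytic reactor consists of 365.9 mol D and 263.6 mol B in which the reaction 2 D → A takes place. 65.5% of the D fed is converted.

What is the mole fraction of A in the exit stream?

0.235

D reacted = 0.655 × 365.9 = 239.7 mol; ν_D = −2, so ξ = 239.7/2 = 119.8 mol.
Outlet amounts (n = n₀ + ν ξ):
  D: 365.9 − 2(119.8) = 126.2
  A: 0 + 1(119.8) = 119.8
  B: 263.6 (inert)
Total out = 509.7 mol; y_A = 119.8 / 509.7 = 0.2351.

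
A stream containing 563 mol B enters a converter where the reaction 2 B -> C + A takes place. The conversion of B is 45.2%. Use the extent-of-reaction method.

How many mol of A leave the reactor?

B reacted = 0.452 × 563 = 254.5 mol; ν_B = −2, so ξ = 254.5/2 = 127.2 mol.
Outlet amounts (n = n₀ + ν ξ):
  B: 563 − 2(127.2) = 308.5
  C: 0 + 1(127.2) = 127.2
  A: 0 + 1(127.2) = 127.2

127 mol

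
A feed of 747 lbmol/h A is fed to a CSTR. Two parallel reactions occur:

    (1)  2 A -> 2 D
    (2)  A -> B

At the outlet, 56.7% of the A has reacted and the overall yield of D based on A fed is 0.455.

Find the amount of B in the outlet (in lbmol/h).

83.7 lbmol/h

Yield of D: 2ξ₁ / 747 = 0.455 → ξ₁ = 169.9 lbmol/h.
Conversion of A: 2ξ₁ + 1ξ₂ = 0.567 × 747 = 423.5 → ξ₂ = 83.66 lbmol/h.
Outlet amounts (n = n₀ + Σ ν·ξ):
  A: 747 − 2(169.9) − 1(83.66) = 323.5
  D: 0 + 2(169.9) = 339.9
  B: 0 + 1(83.66) = 83.66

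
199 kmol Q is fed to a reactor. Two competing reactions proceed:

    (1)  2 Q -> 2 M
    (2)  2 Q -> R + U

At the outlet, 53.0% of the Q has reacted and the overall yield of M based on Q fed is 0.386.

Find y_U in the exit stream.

0.072

Yield of M: 2ξ₁ / 199 = 0.386 → ξ₁ = 38.41 kmol.
Conversion of Q: 2ξ₁ + 2ξ₂ = 0.53 × 199 = 105.5 → ξ₂ = 14.33 kmol.
Outlet amounts (n = n₀ + Σ ν·ξ):
  Q: 199 − 2(38.41) − 2(14.33) = 93.53
  M: 0 + 2(38.41) = 76.81
  R: 0 + 1(14.33) = 14.33
  U: 0 + 1(14.33) = 14.33
Total out = 199 kmol; y_U = 14.33 / 199 = 0.072.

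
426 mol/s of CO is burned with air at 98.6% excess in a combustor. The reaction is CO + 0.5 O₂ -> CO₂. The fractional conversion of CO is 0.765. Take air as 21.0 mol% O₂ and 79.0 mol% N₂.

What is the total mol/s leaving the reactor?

2280 mol/s

Stoichiometric O₂ = 0.5 × 426 = 213 mol/s; O₂ fed = 213 × 1.986 = 423 mol/s.
N₂ fed = 423 × 79/21 = 1591 mol/s.
Fuel reacted = 0.765 × 426 → ξ = 325.9 mol/s.
Outlet (n = n₀ + ν ξ):
  CO: 426 − 1(325.9) = 100.1
  O₂: 423 − 0.5(325.9) = 260.1
  N₂: 1591 (inert)
  CO₂: 0 + 1(325.9) = 325.9
Total out = 100.1 + 260.1 + 1591 + 325.9 = 2277 mol/s.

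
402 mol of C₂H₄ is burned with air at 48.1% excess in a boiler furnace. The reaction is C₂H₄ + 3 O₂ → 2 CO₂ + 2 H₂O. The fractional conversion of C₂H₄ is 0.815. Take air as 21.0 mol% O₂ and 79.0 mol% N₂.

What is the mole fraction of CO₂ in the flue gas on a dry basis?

Stoichiometric O₂ = 3 × 402 = 1206 mol; O₂ fed = 1206 × 1.481 = 1786 mol.
N₂ fed = 1786 × 79/21 = 6719 mol.
Fuel reacted = 0.815 × 402 → ξ = 327.6 mol.
Outlet (n = n₀ + ν ξ):
  C₂H₄: 402 − 1(327.6) = 74.37
  O₂: 1786 − 3(327.6) = 803.2
  N₂: 6719 (inert)
  CO₂: 0 + 2(327.6) = 655.3
  H₂O: 0 + 2(327.6) = 655.3
Dry total = 8252 mol; y_CO₂ (dry) = 655.3 / 8252 = 0.07941.

0.0794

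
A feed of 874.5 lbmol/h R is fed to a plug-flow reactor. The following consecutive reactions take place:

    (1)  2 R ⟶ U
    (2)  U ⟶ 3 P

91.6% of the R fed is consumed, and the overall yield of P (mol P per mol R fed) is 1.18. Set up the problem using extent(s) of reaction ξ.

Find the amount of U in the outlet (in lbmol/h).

Conversion of R: R consumed = 2ξ₁ = 0.916 × 874.5 → ξ₁ = 400.5 lbmol/h.
Yield of P: 3ξ₂ / 874.5 = 1.18 → ξ₂ = 344 lbmol/h.
Outlet amounts (n = n₀ + Σ ν·ξ):
  R: 874.5 − 2(400.5) = 73.46
  U: 0 + 1(400.5) − 1(344) = 56.55
  P: 0 + 3(344) = 1032

56.6 lbmol/h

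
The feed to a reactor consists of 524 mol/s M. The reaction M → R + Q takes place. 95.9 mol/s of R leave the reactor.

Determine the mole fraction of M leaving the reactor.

For R: n = n₀ + 1ξ → 95.9 = 0 + 1ξ, giving ξ = 95.9 mol/s.
Outlet amounts (n = n₀ + ν ξ):
  M: 524 − 1(95.9) = 428.1
  R: 0 + 1(95.9) = 95.9
  Q: 0 + 1(95.9) = 95.9
Total out = 619.9 mol/s; y_M = 428.1 / 619.9 = 0.6906.

0.691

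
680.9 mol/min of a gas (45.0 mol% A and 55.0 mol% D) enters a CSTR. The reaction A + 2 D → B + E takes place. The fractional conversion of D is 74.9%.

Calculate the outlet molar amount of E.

140 mol/min

D reacted = 0.749 × 374.5 = 280.5 mol/min; ν_D = −2, so ξ = 280.5/2 = 140.2 mol/min.
Outlet amounts (n = n₀ + ν ξ):
  A: 306.4 − 1(140.2) = 166.2
  D: 374.5 − 2(140.2) = 94
  B: 0 + 1(140.2) = 140.2
  E: 0 + 1(140.2) = 140.2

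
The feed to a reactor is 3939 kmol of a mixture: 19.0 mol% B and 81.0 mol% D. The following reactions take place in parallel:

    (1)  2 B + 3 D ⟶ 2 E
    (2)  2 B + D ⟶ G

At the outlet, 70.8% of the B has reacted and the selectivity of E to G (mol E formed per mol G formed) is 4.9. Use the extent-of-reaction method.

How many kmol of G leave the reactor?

Conversion of B: B consumed = 0.708 × 748.4 = 529.9 kmol = 2ξ₁ + 2ξ₂.
Selectivity: 2ξ₁ / (1ξ₂) = 4.9 → ξ₁ = 2.45 ξ₂.
Substitute: (2·2.45 + 2) ξ₂ = 529.9 → ξ₂ = 76.79 kmol, ξ₁ = 188.1 kmol.
Outlet amounts (n = n₀ + Σ ν·ξ):
  B: 748.4 − 2(188.1) − 2(76.79) = 218.5
  D: 3191 − 3(188.1) − 1(76.79) = 2549
  E: 0 + 2(188.1) = 376.3
  G: 0 + 1(76.79) = 76.79

76.8 kmol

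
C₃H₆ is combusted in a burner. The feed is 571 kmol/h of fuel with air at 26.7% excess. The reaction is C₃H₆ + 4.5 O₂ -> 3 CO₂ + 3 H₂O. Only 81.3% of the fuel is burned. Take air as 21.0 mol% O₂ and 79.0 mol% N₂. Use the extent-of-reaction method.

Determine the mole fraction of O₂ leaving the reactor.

Stoichiometric O₂ = 4.5 × 571 = 2570 kmol/h; O₂ fed = 2570 × 1.267 = 3256 kmol/h.
N₂ fed = 3256 × 79/21 = 12250 kmol/h.
Fuel reacted = 0.813 × 571 → ξ = 464.2 kmol/h.
Outlet (n = n₀ + ν ξ):
  C₃H₆: 571 − 1(464.2) = 106.8
  O₂: 3256 − 4.5(464.2) = 1167
  N₂: 12250 (inert)
  CO₂: 0 + 3(464.2) = 1393
  H₂O: 0 + 3(464.2) = 1393
Total out = 16310 kmol/h; y_O₂ = 1167 / 16310 = 0.07154.

0.0715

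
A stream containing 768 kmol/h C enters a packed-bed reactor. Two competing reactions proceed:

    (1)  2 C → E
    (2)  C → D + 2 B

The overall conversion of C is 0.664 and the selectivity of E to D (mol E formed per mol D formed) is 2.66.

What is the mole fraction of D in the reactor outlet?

Conversion of C: C consumed = 0.664 × 768 = 510 kmol/h = 2ξ₁ + 1ξ₂.
Selectivity: 1ξ₁ / (1ξ₂) = 2.66 → ξ₁ = 2.66 ξ₂.
Substitute: (2·2.66 + 1) ξ₂ = 510 → ξ₂ = 80.69 kmol/h, ξ₁ = 214.6 kmol/h.
Outlet amounts (n = n₀ + Σ ν·ξ):
  C: 768 − 2(214.6) − 1(80.69) = 258
  E: 0 + 1(214.6) = 214.6
  D: 0 + 1(80.69) = 80.69
  B: 0 + 2(80.69) = 161.4
Total out = 714.7 kmol/h; y_D = 80.69 / 714.7 = 0.1129.

0.113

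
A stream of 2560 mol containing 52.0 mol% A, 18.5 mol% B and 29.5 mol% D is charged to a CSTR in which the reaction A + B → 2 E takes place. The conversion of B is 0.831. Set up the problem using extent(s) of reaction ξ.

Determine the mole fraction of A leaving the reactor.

0.366

B reacted = 0.831 × 473.6 = 393.6 mol; ν_B = −1, so ξ = 393.6/1 = 393.6 mol.
Outlet amounts (n = n₀ + ν ξ):
  A: 1331 − 1(393.6) = 937.6
  B: 473.6 − 1(393.6) = 80.04
  E: 0 + 2(393.6) = 787.1
  D: 755.2 (inert)
Total out = 2560 mol; y_A = 937.6 / 2560 = 0.3663.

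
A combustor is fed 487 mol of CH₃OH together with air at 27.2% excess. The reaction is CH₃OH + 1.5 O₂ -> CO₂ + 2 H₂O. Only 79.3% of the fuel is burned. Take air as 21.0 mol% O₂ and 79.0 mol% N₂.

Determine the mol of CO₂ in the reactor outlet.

386 mol

Stoichiometric O₂ = 1.5 × 487 = 730.5 mol; O₂ fed = 730.5 × 1.272 = 929.2 mol.
N₂ fed = 929.2 × 79/21 = 3496 mol.
Fuel reacted = 0.793 × 487 → ξ = 386.2 mol.
Outlet (n = n₀ + ν ξ):
  CH₃OH: 487 − 1(386.2) = 100.8
  O₂: 929.2 − 1.5(386.2) = 349.9
  N₂: 3496 (inert)
  CO₂: 0 + 1(386.2) = 386.2
  H₂O: 0 + 2(386.2) = 772.4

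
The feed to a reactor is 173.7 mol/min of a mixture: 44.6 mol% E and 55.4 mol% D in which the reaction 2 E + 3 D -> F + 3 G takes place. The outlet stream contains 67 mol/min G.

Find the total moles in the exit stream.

For G: n = n₀ + 3ξ → 67 = 0 + 3ξ, giving ξ = 22.33 mol/min.
Outlet amounts (n = n₀ + ν ξ):
  E: 77.47 − 2(22.33) = 32.8
  D: 96.23 − 3(22.33) = 29.23
  F: 0 + 1(22.33) = 22.33
  G: 0 + 3(22.33) = 67
Total out = 32.8 + 29.23 + 22.33 + 67 = 151.4 mol/min.

151 mol/min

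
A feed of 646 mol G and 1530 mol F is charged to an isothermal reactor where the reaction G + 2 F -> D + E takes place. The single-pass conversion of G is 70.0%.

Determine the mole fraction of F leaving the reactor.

G reacted = 0.7 × 646 = 452.2 mol; ν_G = −1, so ξ = 452.2/1 = 452.2 mol.
Outlet amounts (n = n₀ + ν ξ):
  G: 646 − 1(452.2) = 193.8
  F: 1530 − 2(452.2) = 625.6
  D: 0 + 1(452.2) = 452.2
  E: 0 + 1(452.2) = 452.2
Total out = 1724 mol; y_F = 625.6 / 1724 = 0.3629.

0.363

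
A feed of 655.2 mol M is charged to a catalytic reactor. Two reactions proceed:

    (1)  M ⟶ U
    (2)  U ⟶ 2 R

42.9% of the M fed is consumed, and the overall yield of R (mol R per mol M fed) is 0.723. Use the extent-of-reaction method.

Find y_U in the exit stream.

0.0496

Conversion of M: M consumed = 1ξ₁ = 0.429 × 655.2 → ξ₁ = 281.1 mol.
Yield of R: 2ξ₂ / 655.2 = 0.723 → ξ₂ = 236.9 mol.
Outlet amounts (n = n₀ + Σ ν·ξ):
  M: 655.2 − 1(281.1) = 374.1
  U: 0 + 1(281.1) − 1(236.9) = 44.23
  R: 0 + 2(236.9) = 473.7
Total out = 892.1 mol; y_U = 44.23 / 892.1 = 0.04958.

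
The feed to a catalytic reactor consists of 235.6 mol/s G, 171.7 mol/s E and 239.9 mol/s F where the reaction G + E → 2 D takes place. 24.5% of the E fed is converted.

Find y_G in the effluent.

0.299

E reacted = 0.245 × 171.7 = 42.07 mol/s; ν_E = −1, so ξ = 42.07/1 = 42.07 mol/s.
Outlet amounts (n = n₀ + ν ξ):
  G: 235.6 − 1(42.07) = 193.5
  E: 171.7 − 1(42.07) = 129.6
  D: 0 + 2(42.07) = 84.13
  F: 239.9 (inert)
Total out = 647.2 mol/s; y_G = 193.5 / 647.2 = 0.299.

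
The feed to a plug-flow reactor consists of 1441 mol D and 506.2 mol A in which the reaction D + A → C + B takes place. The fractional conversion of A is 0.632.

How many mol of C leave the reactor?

320 mol

A reacted = 0.632 × 506.2 = 319.9 mol; ν_A = −1, so ξ = 319.9/1 = 319.9 mol.
Outlet amounts (n = n₀ + ν ξ):
  D: 1441 − 1(319.9) = 1121
  A: 506.2 − 1(319.9) = 186.3
  C: 0 + 1(319.9) = 319.9
  B: 0 + 1(319.9) = 319.9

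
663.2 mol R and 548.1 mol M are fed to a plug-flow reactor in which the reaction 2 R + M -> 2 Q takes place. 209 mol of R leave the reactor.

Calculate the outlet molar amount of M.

For R: n = n₀ − 2ξ → 209 = 663.2 − 2ξ, giving ξ = 227.1 mol.
Outlet amounts (n = n₀ + ν ξ):
  R: 663.2 − 2(227.1) = 209
  M: 548.1 − 1(227.1) = 321
  Q: 0 + 2(227.1) = 454.2

321 mol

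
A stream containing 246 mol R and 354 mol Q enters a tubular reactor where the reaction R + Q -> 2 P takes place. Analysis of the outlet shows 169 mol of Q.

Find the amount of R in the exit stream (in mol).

For Q: n = n₀ − 1ξ → 169 = 354 − 1ξ, giving ξ = 185 mol.
Outlet amounts (n = n₀ + ν ξ):
  R: 246 − 1(185) = 61
  Q: 354 − 1(185) = 169
  P: 0 + 2(185) = 370

61 mol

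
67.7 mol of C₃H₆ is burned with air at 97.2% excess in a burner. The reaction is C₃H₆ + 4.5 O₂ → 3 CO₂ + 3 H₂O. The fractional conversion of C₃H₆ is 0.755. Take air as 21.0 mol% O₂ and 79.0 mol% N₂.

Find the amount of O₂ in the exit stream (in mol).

371 mol

Stoichiometric O₂ = 4.5 × 67.7 = 304.7 mol; O₂ fed = 304.7 × 1.972 = 600.8 mol.
N₂ fed = 600.8 × 79/21 = 2260 mol.
Fuel reacted = 0.755 × 67.7 → ξ = 51.11 mol.
Outlet (n = n₀ + ν ξ):
  C₃H₆: 67.7 − 1(51.11) = 16.59
  O₂: 600.8 − 4.5(51.11) = 370.8
  N₂: 2260 (inert)
  CO₂: 0 + 3(51.11) = 153.3
  H₂O: 0 + 3(51.11) = 153.3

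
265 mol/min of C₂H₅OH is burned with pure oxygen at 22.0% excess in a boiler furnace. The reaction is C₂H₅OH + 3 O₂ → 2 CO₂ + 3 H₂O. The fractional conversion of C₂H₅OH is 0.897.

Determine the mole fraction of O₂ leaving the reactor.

0.174

Stoichiometric O₂ = 3 × 265 = 795 mol/min; O₂ fed = 795 × 1.220 = 969.9 mol/min.
Fuel reacted = 0.897 × 265 → ξ = 237.7 mol/min.
Outlet (n = n₀ + ν ξ):
  C₂H₅OH: 265 − 1(237.7) = 27.29
  O₂: 969.9 − 3(237.7) = 256.8
  CO₂: 0 + 2(237.7) = 475.4
  H₂O: 0 + 3(237.7) = 713.1
Total out = 1473 mol/min; y_O₂ = 256.8 / 1473 = 0.1744.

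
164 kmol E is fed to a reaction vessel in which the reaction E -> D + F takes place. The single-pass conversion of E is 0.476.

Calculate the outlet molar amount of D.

E reacted = 0.476 × 164 = 78.06 kmol; ν_E = −1, so ξ = 78.06/1 = 78.06 kmol.
Outlet amounts (n = n₀ + ν ξ):
  E: 164 − 1(78.06) = 85.94
  D: 0 + 1(78.06) = 78.06
  F: 0 + 1(78.06) = 78.06

78.1 kmol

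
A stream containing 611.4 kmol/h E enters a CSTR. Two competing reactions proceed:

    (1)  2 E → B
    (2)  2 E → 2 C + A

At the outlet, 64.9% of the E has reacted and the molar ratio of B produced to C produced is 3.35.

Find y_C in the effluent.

0.111

Conversion of E: E consumed = 0.649 × 611.4 = 396.8 kmol/h = 2ξ₁ + 2ξ₂.
Selectivity: 1ξ₁ / (2ξ₂) = 3.35 → ξ₁ = 6.7 ξ₂.
Substitute: (2·6.7 + 2) ξ₂ = 396.8 → ξ₂ = 25.77 kmol/h, ξ₁ = 172.6 kmol/h.
Outlet amounts (n = n₀ + Σ ν·ξ):
  E: 611.4 − 2(172.6) − 2(25.77) = 214.6
  B: 0 + 1(172.6) = 172.6
  C: 0 + 2(25.77) = 51.53
  A: 0 + 1(25.77) = 25.77
Total out = 464.5 kmol/h; y_C = 51.53 / 464.5 = 0.1109.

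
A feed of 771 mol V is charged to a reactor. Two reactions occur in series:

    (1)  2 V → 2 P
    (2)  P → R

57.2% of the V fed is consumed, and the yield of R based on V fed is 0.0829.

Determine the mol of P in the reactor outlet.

Conversion of V: V consumed = 2ξ₁ = 0.572 × 771 → ξ₁ = 220.5 mol.
Yield of R: 1ξ₂ / 771 = 0.0829 → ξ₂ = 63.92 mol.
Outlet amounts (n = n₀ + Σ ν·ξ):
  V: 771 − 2(220.5) = 330
  P: 0 + 2(220.5) − 1(63.92) = 377.1
  R: 0 + 1(63.92) = 63.92

377 mol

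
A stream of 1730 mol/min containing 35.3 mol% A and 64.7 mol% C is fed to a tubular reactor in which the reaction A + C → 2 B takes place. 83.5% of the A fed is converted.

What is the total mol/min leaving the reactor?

A reacted = 0.835 × 610.7 = 509.9 mol/min; ν_A = −1, so ξ = 509.9/1 = 509.9 mol/min.
Outlet amounts (n = n₀ + ν ξ):
  A: 610.7 − 1(509.9) = 100.8
  C: 1119 − 1(509.9) = 609.4
  B: 0 + 2(509.9) = 1020
Total out = 100.8 + 609.4 + 1020 = 1730 mol/min.

1730 mol/min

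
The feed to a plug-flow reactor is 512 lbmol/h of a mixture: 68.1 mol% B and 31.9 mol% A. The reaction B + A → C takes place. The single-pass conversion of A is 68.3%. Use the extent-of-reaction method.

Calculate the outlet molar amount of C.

A reacted = 0.683 × 163.3 = 111.6 lbmol/h; ν_A = −1, so ξ = 111.6/1 = 111.6 lbmol/h.
Outlet amounts (n = n₀ + ν ξ):
  B: 348.7 − 1(111.6) = 237.1
  A: 163.3 − 1(111.6) = 51.77
  C: 0 + 1(111.6) = 111.6

112 lbmol/h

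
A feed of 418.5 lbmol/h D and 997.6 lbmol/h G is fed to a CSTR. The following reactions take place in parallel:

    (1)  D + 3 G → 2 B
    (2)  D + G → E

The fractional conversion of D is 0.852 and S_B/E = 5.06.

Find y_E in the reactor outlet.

Conversion of D: D consumed = 0.852 × 418.5 = 356.6 lbmol/h = 1ξ₁ + 1ξ₂.
Selectivity: 2ξ₁ / (1ξ₂) = 5.06 → ξ₁ = 2.53 ξ₂.
Substitute: (1·2.53 + 1) ξ₂ = 356.6 → ξ₂ = 101 lbmol/h, ξ₁ = 255.6 lbmol/h.
Outlet amounts (n = n₀ + Σ ν·ξ):
  D: 418.5 − 1(255.6) − 1(101) = 61.94
  G: 997.6 − 3(255.6) − 1(101) = 129.9
  B: 0 + 2(255.6) = 511.1
  E: 0 + 1(101) = 101
Total out = 804 lbmol/h; y_E = 101 / 804 = 0.1256.

0.126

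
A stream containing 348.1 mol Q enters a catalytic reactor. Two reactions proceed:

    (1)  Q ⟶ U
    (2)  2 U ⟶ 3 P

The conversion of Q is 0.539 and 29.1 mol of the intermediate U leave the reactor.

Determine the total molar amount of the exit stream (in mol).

Conversion of Q: Q consumed = 1ξ₁ = 0.539 × 348.1 → ξ₁ = 187.6 mol.
U balance: n_U = 0 + 1ξ₁ − 2ξ₂ = 29.1 → ξ₂ = (1·187.6 − 29.1)/2 = 79.26 mol.
Outlet amounts (n = n₀ + Σ ν·ξ):
  Q: 348.1 − 1(187.6) = 160.5
  U: 0 + 1(187.6) − 2(79.26) = 29.1
  P: 0 + 3(79.26) = 237.8
Total out = 160.5 + 29.1 + 237.8 = 427.4 mol.

427 mol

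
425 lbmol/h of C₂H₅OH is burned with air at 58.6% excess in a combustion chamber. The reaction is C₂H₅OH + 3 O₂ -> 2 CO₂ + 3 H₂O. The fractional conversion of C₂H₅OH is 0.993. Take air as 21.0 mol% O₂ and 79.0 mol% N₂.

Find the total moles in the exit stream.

Stoichiometric O₂ = 3 × 425 = 1275 lbmol/h; O₂ fed = 1275 × 1.586 = 2022 lbmol/h.
N₂ fed = 2022 × 79/21 = 7607 lbmol/h.
Fuel reacted = 0.993 × 425 → ξ = 422 lbmol/h.
Outlet (n = n₀ + ν ξ):
  C₂H₅OH: 425 − 1(422) = 2.975
  O₂: 2022 − 3(422) = 756.1
  N₂: 7607 (inert)
  CO₂: 0 + 2(422) = 844
  H₂O: 0 + 3(422) = 1266
Total out = 2.975 + 756.1 + 7607 + 844 + 1266 = 10480 lbmol/h.

10500 lbmol/h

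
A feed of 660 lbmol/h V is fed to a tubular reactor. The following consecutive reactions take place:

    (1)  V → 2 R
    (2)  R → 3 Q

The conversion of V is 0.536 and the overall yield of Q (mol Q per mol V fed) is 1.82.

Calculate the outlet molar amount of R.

307 lbmol/h

Conversion of V: V consumed = 1ξ₁ = 0.536 × 660 → ξ₁ = 353.8 lbmol/h.
Yield of Q: 3ξ₂ / 660 = 1.82 → ξ₂ = 400.4 lbmol/h.
Outlet amounts (n = n₀ + Σ ν·ξ):
  V: 660 − 1(353.8) = 306.2
  R: 0 + 2(353.8) − 1(400.4) = 307.1
  Q: 0 + 3(400.4) = 1201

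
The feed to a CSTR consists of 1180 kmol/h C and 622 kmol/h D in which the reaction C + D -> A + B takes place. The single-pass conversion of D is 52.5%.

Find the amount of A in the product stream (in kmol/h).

327 kmol/h

D reacted = 0.525 × 622 = 326.6 kmol/h; ν_D = −1, so ξ = 326.6/1 = 326.6 kmol/h.
Outlet amounts (n = n₀ + ν ξ):
  C: 1180 − 1(326.6) = 853.5
  D: 622 − 1(326.6) = 295.4
  A: 0 + 1(326.6) = 326.6
  B: 0 + 1(326.6) = 326.6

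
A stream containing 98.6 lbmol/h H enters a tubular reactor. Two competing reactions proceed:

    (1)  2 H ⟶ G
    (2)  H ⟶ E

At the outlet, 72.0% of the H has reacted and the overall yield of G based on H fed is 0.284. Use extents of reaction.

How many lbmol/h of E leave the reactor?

Yield of G: 1ξ₁ / 98.6 = 0.284 → ξ₁ = 28 lbmol/h.
Conversion of H: 2ξ₁ + 1ξ₂ = 0.72 × 98.6 = 70.99 → ξ₂ = 14.99 lbmol/h.
Outlet amounts (n = n₀ + Σ ν·ξ):
  H: 98.6 − 2(28) − 1(14.99) = 27.61
  G: 0 + 1(28) = 28
  E: 0 + 1(14.99) = 14.99

15 lbmol/h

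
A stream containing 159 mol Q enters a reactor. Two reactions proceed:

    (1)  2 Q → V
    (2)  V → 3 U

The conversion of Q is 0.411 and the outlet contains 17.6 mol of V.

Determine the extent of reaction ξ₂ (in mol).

ξ₂ = 15.1 mol

Conversion of Q: Q consumed = 2ξ₁ = 0.411 × 159 → ξ₁ = 32.67 mol.
V balance: n_V = 0 + 1ξ₁ − 1ξ₂ = 17.6 → ξ₂ = (1·32.67 − 17.6)/1 = 15.07 mol.
Outlet amounts (n = n₀ + Σ ν·ξ):
  Q: 159 − 2(32.67) = 93.65
  V: 0 + 1(32.67) − 1(15.07) = 17.6
  U: 0 + 3(15.07) = 45.22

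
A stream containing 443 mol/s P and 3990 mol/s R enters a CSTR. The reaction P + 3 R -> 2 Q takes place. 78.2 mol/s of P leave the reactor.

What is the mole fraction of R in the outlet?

0.782

For P: n = n₀ − 1ξ → 78.2 = 443 − 1ξ, giving ξ = 364.8 mol/s.
Outlet amounts (n = n₀ + ν ξ):
  P: 443 − 1(364.8) = 78.2
  R: 3990 − 3(364.8) = 2896
  Q: 0 + 2(364.8) = 729.6
Total out = 3703 mol/s; y_R = 2896 / 3703 = 0.7819.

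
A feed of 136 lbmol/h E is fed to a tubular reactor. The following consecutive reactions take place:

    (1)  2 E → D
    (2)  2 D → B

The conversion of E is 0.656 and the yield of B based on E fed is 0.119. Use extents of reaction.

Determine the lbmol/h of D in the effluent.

Conversion of E: E consumed = 2ξ₁ = 0.656 × 136 → ξ₁ = 44.61 lbmol/h.
Yield of B: 1ξ₂ / 136 = 0.119 → ξ₂ = 16.18 lbmol/h.
Outlet amounts (n = n₀ + Σ ν·ξ):
  E: 136 − 2(44.61) = 46.78
  D: 0 + 1(44.61) − 2(16.18) = 12.24
  B: 0 + 1(16.18) = 16.18

12.2 lbmol/h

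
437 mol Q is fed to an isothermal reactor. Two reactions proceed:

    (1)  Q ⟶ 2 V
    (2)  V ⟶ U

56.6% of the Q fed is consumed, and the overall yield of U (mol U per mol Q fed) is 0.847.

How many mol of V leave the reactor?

Conversion of Q: Q consumed = 1ξ₁ = 0.566 × 437 → ξ₁ = 247.3 mol.
Yield of U: 1ξ₂ / 437 = 0.847 → ξ₂ = 370.1 mol.
Outlet amounts (n = n₀ + Σ ν·ξ):
  Q: 437 − 1(247.3) = 189.7
  V: 0 + 2(247.3) − 1(370.1) = 124.5
  U: 0 + 1(370.1) = 370.1

125 mol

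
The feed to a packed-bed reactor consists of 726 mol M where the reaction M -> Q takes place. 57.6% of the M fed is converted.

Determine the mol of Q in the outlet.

M reacted = 0.576 × 726 = 418.2 mol; ν_M = −1, so ξ = 418.2/1 = 418.2 mol.
Outlet amounts (n = n₀ + ν ξ):
  M: 726 − 1(418.2) = 307.8
  Q: 0 + 1(418.2) = 418.2

418 mol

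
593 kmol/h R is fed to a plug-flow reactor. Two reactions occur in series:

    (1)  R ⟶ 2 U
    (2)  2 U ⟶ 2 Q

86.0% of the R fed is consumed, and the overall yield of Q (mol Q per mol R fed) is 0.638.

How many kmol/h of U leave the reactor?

Conversion of R: R consumed = 1ξ₁ = 0.86 × 593 → ξ₁ = 510 kmol/h.
Yield of Q: 2ξ₂ / 593 = 0.638 → ξ₂ = 189.2 kmol/h.
Outlet amounts (n = n₀ + Σ ν·ξ):
  R: 593 − 1(510) = 83.02
  U: 0 + 2(510) − 2(189.2) = 641.6
  Q: 0 + 2(189.2) = 378.3

642 kmol/h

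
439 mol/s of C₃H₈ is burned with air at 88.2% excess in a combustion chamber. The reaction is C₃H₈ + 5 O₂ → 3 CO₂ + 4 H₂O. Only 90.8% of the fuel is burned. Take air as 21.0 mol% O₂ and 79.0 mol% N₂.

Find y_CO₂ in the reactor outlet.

Stoichiometric O₂ = 5 × 439 = 2195 mol/s; O₂ fed = 2195 × 1.882 = 4131 mol/s.
N₂ fed = 4131 × 79/21 = 15540 mol/s.
Fuel reacted = 0.908 × 439 → ξ = 398.6 mol/s.
Outlet (n = n₀ + ν ξ):
  C₃H₈: 439 − 1(398.6) = 40.39
  O₂: 4131 − 5(398.6) = 2138
  N₂: 15540 (inert)
  CO₂: 0 + 3(398.6) = 1196
  H₂O: 0 + 4(398.6) = 1594
Total out = 20510 mol/s; y_CO₂ = 1196 / 20510 = 0.05831.

0.0583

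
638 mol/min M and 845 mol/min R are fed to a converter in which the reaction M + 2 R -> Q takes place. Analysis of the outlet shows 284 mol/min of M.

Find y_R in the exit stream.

0.177

For M: n = n₀ − 1ξ → 284 = 638 − 1ξ, giving ξ = 354 mol/min.
Outlet amounts (n = n₀ + ν ξ):
  M: 638 − 1(354) = 284
  R: 845 − 2(354) = 137
  Q: 0 + 1(354) = 354
Total out = 775 mol/min; y_R = 137 / 775 = 0.1768.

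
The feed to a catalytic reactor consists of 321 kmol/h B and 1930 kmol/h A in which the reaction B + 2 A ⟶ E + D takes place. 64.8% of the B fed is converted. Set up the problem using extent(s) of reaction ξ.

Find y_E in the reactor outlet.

0.102

B reacted = 0.648 × 321 = 208 kmol/h; ν_B = −1, so ξ = 208/1 = 208 kmol/h.
Outlet amounts (n = n₀ + ν ξ):
  B: 321 − 1(208) = 113
  A: 1930 − 2(208) = 1514
  E: 0 + 1(208) = 208
  D: 0 + 1(208) = 208
Total out = 2043 kmol/h; y_E = 208 / 2043 = 0.1018.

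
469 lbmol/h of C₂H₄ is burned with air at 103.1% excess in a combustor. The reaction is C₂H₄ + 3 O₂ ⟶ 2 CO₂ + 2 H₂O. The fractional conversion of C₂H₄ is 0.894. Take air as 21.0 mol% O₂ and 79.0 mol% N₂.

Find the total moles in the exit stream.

14100 lbmol/h

Stoichiometric O₂ = 3 × 469 = 1407 lbmol/h; O₂ fed = 1407 × 2.031 = 2858 lbmol/h.
N₂ fed = 2858 × 79/21 = 10750 lbmol/h.
Fuel reacted = 0.894 × 469 → ξ = 419.3 lbmol/h.
Outlet (n = n₀ + ν ξ):
  C₂H₄: 469 − 1(419.3) = 49.71
  O₂: 2858 − 3(419.3) = 1600
  N₂: 10750 (inert)
  CO₂: 0 + 2(419.3) = 838.6
  H₂O: 0 + 2(419.3) = 838.6
Total out = 49.71 + 1600 + 10750 + 838.6 + 838.6 = 14080 lbmol/h.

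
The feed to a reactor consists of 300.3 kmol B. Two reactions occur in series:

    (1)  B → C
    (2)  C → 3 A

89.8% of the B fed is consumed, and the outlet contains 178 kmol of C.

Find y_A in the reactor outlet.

Conversion of B: B consumed = 1ξ₁ = 0.898 × 300.3 → ξ₁ = 269.7 kmol.
C balance: n_C = 0 + 1ξ₁ − 1ξ₂ = 178 → ξ₂ = (1·269.7 − 178)/1 = 91.67 kmol.
Outlet amounts (n = n₀ + Σ ν·ξ):
  B: 300.3 − 1(269.7) = 30.63
  C: 0 + 1(269.7) − 1(91.67) = 178
  A: 0 + 3(91.67) = 275
Total out = 483.6 kmol; y_A = 275 / 483.6 = 0.5686.

0.569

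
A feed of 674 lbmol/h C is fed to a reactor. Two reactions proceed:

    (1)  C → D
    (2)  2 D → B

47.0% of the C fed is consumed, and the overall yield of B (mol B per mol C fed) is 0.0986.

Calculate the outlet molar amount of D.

Conversion of C: C consumed = 1ξ₁ = 0.47 × 674 → ξ₁ = 316.8 lbmol/h.
Yield of B: 1ξ₂ / 674 = 0.0986 → ξ₂ = 66.46 lbmol/h.
Outlet amounts (n = n₀ + Σ ν·ξ):
  C: 674 − 1(316.8) = 357.2
  D: 0 + 1(316.8) − 2(66.46) = 183.9
  B: 0 + 1(66.46) = 66.46

184 lbmol/h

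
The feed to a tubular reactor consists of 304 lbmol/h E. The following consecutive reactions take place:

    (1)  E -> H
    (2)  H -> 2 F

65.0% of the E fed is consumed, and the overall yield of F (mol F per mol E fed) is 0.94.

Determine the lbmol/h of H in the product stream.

Conversion of E: E consumed = 1ξ₁ = 0.65 × 304 → ξ₁ = 197.6 lbmol/h.
Yield of F: 2ξ₂ / 304 = 0.94 → ξ₂ = 142.9 lbmol/h.
Outlet amounts (n = n₀ + Σ ν·ξ):
  E: 304 − 1(197.6) = 106.4
  H: 0 + 1(197.6) − 1(142.9) = 54.72
  F: 0 + 2(142.9) = 285.8

54.7 lbmol/h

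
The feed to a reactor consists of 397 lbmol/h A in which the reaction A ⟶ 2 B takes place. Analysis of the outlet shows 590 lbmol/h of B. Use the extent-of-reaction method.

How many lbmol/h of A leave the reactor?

102 lbmol/h

For B: n = n₀ + 2ξ → 590 = 0 + 2ξ, giving ξ = 295 lbmol/h.
Outlet amounts (n = n₀ + ν ξ):
  A: 397 − 1(295) = 102
  B: 0 + 2(295) = 590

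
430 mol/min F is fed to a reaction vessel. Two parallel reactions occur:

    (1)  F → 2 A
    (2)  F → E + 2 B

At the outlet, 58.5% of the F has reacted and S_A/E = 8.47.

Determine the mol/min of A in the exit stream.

Conversion of F: F consumed = 0.585 × 430 = 251.5 mol/min = 1ξ₁ + 1ξ₂.
Selectivity: 2ξ₁ / (1ξ₂) = 8.47 → ξ₁ = 4.235 ξ₂.
Substitute: (1·4.235 + 1) ξ₂ = 251.5 → ξ₂ = 48.05 mol/min, ξ₁ = 203.5 mol/min.
Outlet amounts (n = n₀ + Σ ν·ξ):
  F: 430 − 1(203.5) − 1(48.05) = 178.5
  A: 0 + 2(203.5) = 407
  E: 0 + 1(48.05) = 48.05
  B: 0 + 2(48.05) = 96.1

407 mol/min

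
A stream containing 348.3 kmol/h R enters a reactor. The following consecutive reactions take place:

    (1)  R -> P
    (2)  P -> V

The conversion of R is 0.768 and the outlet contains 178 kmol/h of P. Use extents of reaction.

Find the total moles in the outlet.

348 kmol/h

Conversion of R: R consumed = 1ξ₁ = 0.768 × 348.3 → ξ₁ = 267.5 kmol/h.
P balance: n_P = 0 + 1ξ₁ − 1ξ₂ = 178 → ξ₂ = (1·267.5 − 178)/1 = 89.49 kmol/h.
Outlet amounts (n = n₀ + Σ ν·ξ):
  R: 348.3 − 1(267.5) = 80.81
  P: 0 + 1(267.5) − 1(89.49) = 178
  V: 0 + 1(89.49) = 89.49
Total out = 80.81 + 178 + 89.49 = 348.3 kmol/h.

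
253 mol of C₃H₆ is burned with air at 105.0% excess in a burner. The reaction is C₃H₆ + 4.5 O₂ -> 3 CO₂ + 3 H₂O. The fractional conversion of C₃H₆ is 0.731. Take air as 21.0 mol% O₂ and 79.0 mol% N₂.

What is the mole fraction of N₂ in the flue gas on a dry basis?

Stoichiometric O₂ = 4.5 × 253 = 1138 mol; O₂ fed = 1138 × 2.050 = 2334 mol.
N₂ fed = 2334 × 79/21 = 8780 mol.
Fuel reacted = 0.731 × 253 → ξ = 184.9 mol.
Outlet (n = n₀ + ν ξ):
  C₃H₆: 253 − 1(184.9) = 68.06
  O₂: 2334 − 4.5(184.9) = 1502
  N₂: 8780 (inert)
  CO₂: 0 + 3(184.9) = 554.8
  H₂O: 0 + 3(184.9) = 554.8
Dry total = 10900 mol; y_N₂ (dry) = 8780 / 10900 = 0.8052.

0.805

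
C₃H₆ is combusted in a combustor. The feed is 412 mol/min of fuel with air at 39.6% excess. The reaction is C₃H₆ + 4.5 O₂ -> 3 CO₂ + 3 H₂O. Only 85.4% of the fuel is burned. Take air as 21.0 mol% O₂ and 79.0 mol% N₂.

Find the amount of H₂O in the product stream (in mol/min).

Stoichiometric O₂ = 4.5 × 412 = 1854 mol/min; O₂ fed = 1854 × 1.396 = 2588 mol/min.
N₂ fed = 2588 × 79/21 = 9737 mol/min.
Fuel reacted = 0.854 × 412 → ξ = 351.8 mol/min.
Outlet (n = n₀ + ν ξ):
  C₃H₆: 412 − 1(351.8) = 60.15
  O₂: 2588 − 4.5(351.8) = 1005
  N₂: 9737 (inert)
  CO₂: 0 + 3(351.8) = 1056
  H₂O: 0 + 3(351.8) = 1056

1060 mol/min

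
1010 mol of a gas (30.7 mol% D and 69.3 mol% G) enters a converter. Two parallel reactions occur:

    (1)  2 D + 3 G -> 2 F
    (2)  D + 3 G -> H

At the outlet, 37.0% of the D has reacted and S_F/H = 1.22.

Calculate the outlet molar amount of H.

Conversion of D: D consumed = 0.37 × 310.1 = 114.7 mol = 2ξ₁ + 1ξ₂.
Selectivity: 2ξ₁ / (1ξ₂) = 1.22 → ξ₁ = 0.61 ξ₂.
Substitute: (2·0.61 + 1) ξ₂ = 114.7 → ξ₂ = 51.68 mol, ξ₁ = 31.52 mol.
Outlet amounts (n = n₀ + Σ ν·ξ):
  D: 310.1 − 2(31.52) − 1(51.68) = 195.3
  G: 699.9 − 3(31.52) − 3(51.68) = 450.3
  F: 0 + 2(31.52) = 63.05
  H: 0 + 1(51.68) = 51.68

51.7 mol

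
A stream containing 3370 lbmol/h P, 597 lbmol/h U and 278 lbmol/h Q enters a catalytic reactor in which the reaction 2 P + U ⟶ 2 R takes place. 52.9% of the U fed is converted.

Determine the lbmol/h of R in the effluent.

U reacted = 0.529 × 597 = 315.8 lbmol/h; ν_U = −1, so ξ = 315.8/1 = 315.8 lbmol/h.
Outlet amounts (n = n₀ + ν ξ):
  P: 3370 − 2(315.8) = 2738
  U: 597 − 1(315.8) = 281.2
  R: 0 + 2(315.8) = 631.6
  Q: 278 (inert)

632 lbmol/h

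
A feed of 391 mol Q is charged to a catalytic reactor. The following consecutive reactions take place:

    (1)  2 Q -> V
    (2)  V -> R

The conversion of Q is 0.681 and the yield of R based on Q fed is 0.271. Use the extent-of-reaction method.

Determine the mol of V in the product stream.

27.2 mol

Conversion of Q: Q consumed = 2ξ₁ = 0.681 × 391 → ξ₁ = 133.1 mol.
Yield of R: 1ξ₂ / 391 = 0.271 → ξ₂ = 106 mol.
Outlet amounts (n = n₀ + Σ ν·ξ):
  Q: 391 − 2(133.1) = 124.7
  V: 0 + 1(133.1) − 1(106) = 27.17
  R: 0 + 1(106) = 106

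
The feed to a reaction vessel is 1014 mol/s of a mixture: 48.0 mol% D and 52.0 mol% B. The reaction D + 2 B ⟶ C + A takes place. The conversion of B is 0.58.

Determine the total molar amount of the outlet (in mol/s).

B reacted = 0.58 × 527.3 = 305.8 mol/s; ν_B = −2, so ξ = 305.8/2 = 152.9 mol/s.
Outlet amounts (n = n₀ + ν ξ):
  D: 486.7 − 1(152.9) = 333.8
  B: 527.3 − 2(152.9) = 221.5
  C: 0 + 1(152.9) = 152.9
  A: 0 + 1(152.9) = 152.9
Total out = 333.8 + 221.5 + 152.9 + 152.9 = 861.1 mol/s.

861 mol/s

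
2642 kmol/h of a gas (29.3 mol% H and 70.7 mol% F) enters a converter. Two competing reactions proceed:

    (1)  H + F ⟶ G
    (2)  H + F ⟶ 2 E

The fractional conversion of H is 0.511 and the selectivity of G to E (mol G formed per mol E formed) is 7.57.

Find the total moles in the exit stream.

Conversion of H: H consumed = 0.511 × 774.1 = 395.6 kmol/h = 1ξ₁ + 1ξ₂.
Selectivity: 1ξ₁ / (2ξ₂) = 7.57 → ξ₁ = 15.14 ξ₂.
Substitute: (1·15.14 + 1) ξ₂ = 395.6 → ξ₂ = 24.51 kmol/h, ξ₁ = 371.1 kmol/h.
Outlet amounts (n = n₀ + Σ ν·ξ):
  H: 774.1 − 1(371.1) − 1(24.51) = 378.5
  F: 1868 − 1(371.1) − 1(24.51) = 1472
  G: 0 + 1(371.1) = 371.1
  E: 0 + 2(24.51) = 49.02
Total out = 378.5 + 1472 + 371.1 + 49.02 = 2271 kmol/h.

2270 kmol/h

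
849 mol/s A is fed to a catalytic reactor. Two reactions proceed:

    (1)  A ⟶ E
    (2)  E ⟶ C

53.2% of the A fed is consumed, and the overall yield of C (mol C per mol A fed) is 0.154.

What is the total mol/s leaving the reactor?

849 mol/s

Conversion of A: A consumed = 1ξ₁ = 0.532 × 849 → ξ₁ = 451.7 mol/s.
Yield of C: 1ξ₂ / 849 = 0.154 → ξ₂ = 130.7 mol/s.
Outlet amounts (n = n₀ + Σ ν·ξ):
  A: 849 − 1(451.7) = 397.3
  E: 0 + 1(451.7) − 1(130.7) = 320.9
  C: 0 + 1(130.7) = 130.7
Total out = 397.3 + 320.9 + 130.7 = 849 mol/s.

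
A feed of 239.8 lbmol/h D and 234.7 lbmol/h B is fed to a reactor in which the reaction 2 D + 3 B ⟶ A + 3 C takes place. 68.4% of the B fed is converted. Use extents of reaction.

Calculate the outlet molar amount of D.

B reacted = 0.684 × 234.7 = 160.5 lbmol/h; ν_B = −3, so ξ = 160.5/3 = 53.51 lbmol/h.
Outlet amounts (n = n₀ + ν ξ):
  D: 239.8 − 2(53.51) = 132.8
  B: 234.7 − 3(53.51) = 74.17
  A: 0 + 1(53.51) = 53.51
  C: 0 + 3(53.51) = 160.5

133 lbmol/h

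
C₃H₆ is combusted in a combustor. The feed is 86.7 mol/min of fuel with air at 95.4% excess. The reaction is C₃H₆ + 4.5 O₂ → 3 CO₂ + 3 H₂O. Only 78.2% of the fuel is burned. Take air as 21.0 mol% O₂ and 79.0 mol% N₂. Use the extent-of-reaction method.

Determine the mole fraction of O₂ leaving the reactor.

Stoichiometric O₂ = 4.5 × 86.7 = 390.2 mol/min; O₂ fed = 390.2 × 1.954 = 762.4 mol/min.
N₂ fed = 762.4 × 79/21 = 2868 mol/min.
Fuel reacted = 0.782 × 86.7 → ξ = 67.8 mol/min.
Outlet (n = n₀ + ν ξ):
  C₃H₆: 86.7 − 1(67.8) = 18.9
  O₂: 762.4 − 4.5(67.8) = 457.3
  N₂: 2868 (inert)
  CO₂: 0 + 3(67.8) = 203.4
  H₂O: 0 + 3(67.8) = 203.4
Total out = 3751 mol/min; y_O₂ = 457.3 / 3751 = 0.1219.

0.122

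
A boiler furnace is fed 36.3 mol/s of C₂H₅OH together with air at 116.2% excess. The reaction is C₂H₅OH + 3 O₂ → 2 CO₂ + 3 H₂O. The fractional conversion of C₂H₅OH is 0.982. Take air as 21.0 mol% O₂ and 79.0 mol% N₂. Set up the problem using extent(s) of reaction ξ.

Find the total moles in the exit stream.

Stoichiometric O₂ = 3 × 36.3 = 108.9 mol/s; O₂ fed = 108.9 × 2.162 = 235.4 mol/s.
N₂ fed = 235.4 × 79/21 = 885.7 mol/s.
Fuel reacted = 0.982 × 36.3 → ξ = 35.65 mol/s.
Outlet (n = n₀ + ν ξ):
  C₂H₅OH: 36.3 − 1(35.65) = 0.6534
  O₂: 235.4 − 3(35.65) = 128.5
  N₂: 885.7 (inert)
  CO₂: 0 + 2(35.65) = 71.29
  H₂O: 0 + 3(35.65) = 106.9
Total out = 0.6534 + 128.5 + 885.7 + 71.29 + 106.9 = 1193 mol/s.

1190 mol/s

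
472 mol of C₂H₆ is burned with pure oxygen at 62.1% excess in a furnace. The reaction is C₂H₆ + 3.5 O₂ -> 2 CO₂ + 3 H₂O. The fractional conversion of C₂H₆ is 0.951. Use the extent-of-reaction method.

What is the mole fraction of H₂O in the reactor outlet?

Stoichiometric O₂ = 3.5 × 472 = 1652 mol; O₂ fed = 1652 × 1.621 = 2678 mol.
Fuel reacted = 0.951 × 472 → ξ = 448.9 mol.
Outlet (n = n₀ + ν ξ):
  C₂H₆: 472 − 1(448.9) = 23.13
  O₂: 2678 − 3.5(448.9) = 1107
  CO₂: 0 + 2(448.9) = 897.7
  H₂O: 0 + 3(448.9) = 1347
Total out = 3374 mol; y_H₂O = 1347 / 3374 = 0.3991.

0.399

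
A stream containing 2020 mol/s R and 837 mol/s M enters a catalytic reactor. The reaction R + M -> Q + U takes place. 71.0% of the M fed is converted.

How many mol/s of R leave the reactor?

1430 mol/s

M reacted = 0.71 × 837 = 594.3 mol/s; ν_M = −1, so ξ = 594.3/1 = 594.3 mol/s.
Outlet amounts (n = n₀ + ν ξ):
  R: 2020 − 1(594.3) = 1426
  M: 837 − 1(594.3) = 242.7
  Q: 0 + 1(594.3) = 594.3
  U: 0 + 1(594.3) = 594.3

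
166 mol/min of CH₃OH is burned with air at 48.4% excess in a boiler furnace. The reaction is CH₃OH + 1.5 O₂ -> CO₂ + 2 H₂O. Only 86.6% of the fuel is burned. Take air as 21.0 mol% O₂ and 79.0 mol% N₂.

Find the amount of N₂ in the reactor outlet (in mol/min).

1390 mol/min

Stoichiometric O₂ = 1.5 × 166 = 249 mol/min; O₂ fed = 249 × 1.484 = 369.5 mol/min.
N₂ fed = 369.5 × 79/21 = 1390 mol/min.
Fuel reacted = 0.866 × 166 → ξ = 143.8 mol/min.
Outlet (n = n₀ + ν ξ):
  CH₃OH: 166 − 1(143.8) = 22.24
  O₂: 369.5 − 1.5(143.8) = 153.9
  N₂: 1390 (inert)
  CO₂: 0 + 1(143.8) = 143.8
  H₂O: 0 + 2(143.8) = 287.5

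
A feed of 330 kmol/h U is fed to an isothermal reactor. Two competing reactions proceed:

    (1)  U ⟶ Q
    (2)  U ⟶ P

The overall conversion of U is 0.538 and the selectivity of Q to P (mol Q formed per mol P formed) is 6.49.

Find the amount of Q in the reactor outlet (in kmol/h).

Conversion of U: U consumed = 0.538 × 330 = 177.5 kmol/h = 1ξ₁ + 1ξ₂.
Selectivity: 1ξ₁ / (1ξ₂) = 6.49 → ξ₁ = 6.49 ξ₂.
Substitute: (1·6.49 + 1) ξ₂ = 177.5 → ξ₂ = 23.7 kmol/h, ξ₁ = 153.8 kmol/h.
Outlet amounts (n = n₀ + Σ ν·ξ):
  U: 330 − 1(153.8) − 1(23.7) = 152.5
  Q: 0 + 1(153.8) = 153.8
  P: 0 + 1(23.7) = 23.7

154 kmol/h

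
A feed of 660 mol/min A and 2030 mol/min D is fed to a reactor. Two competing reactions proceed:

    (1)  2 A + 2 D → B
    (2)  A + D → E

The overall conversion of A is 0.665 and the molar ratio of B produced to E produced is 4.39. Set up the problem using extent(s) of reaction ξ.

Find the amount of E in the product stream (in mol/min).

Conversion of A: A consumed = 0.665 × 660 = 438.9 mol/min = 2ξ₁ + 1ξ₂.
Selectivity: 1ξ₁ / (1ξ₂) = 4.39 → ξ₁ = 4.39 ξ₂.
Substitute: (2·4.39 + 1) ξ₂ = 438.9 → ξ₂ = 44.88 mol/min, ξ₁ = 197 mol/min.
Outlet amounts (n = n₀ + Σ ν·ξ):
  A: 660 − 2(197) − 1(44.88) = 221.1
  D: 2030 − 2(197) − 1(44.88) = 1591
  B: 0 + 1(197) = 197
  E: 0 + 1(44.88) = 44.88

44.9 mol/min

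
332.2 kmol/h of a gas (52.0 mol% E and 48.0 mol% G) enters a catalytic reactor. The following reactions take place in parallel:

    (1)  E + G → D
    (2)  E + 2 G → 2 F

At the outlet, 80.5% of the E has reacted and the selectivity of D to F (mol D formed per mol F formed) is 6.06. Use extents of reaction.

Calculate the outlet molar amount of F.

21.2 kmol/h

Conversion of E: E consumed = 0.805 × 172.7 = 139.1 kmol/h = 1ξ₁ + 1ξ₂.
Selectivity: 1ξ₁ / (2ξ₂) = 6.06 → ξ₁ = 12.12 ξ₂.
Substitute: (1·12.12 + 1) ξ₂ = 139.1 → ξ₂ = 10.6 kmol/h, ξ₁ = 128.5 kmol/h.
Outlet amounts (n = n₀ + Σ ν·ξ):
  E: 172.7 − 1(128.5) − 1(10.6) = 33.69
  G: 159.5 − 1(128.5) − 2(10.6) = 9.798
  D: 0 + 1(128.5) = 128.5
  F: 0 + 2(10.6) = 21.2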